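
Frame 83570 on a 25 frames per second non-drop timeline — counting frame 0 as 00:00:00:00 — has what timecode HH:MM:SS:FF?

83570 ÷ 25 = 3342 full seconds, remainder 20 frames.
3342 s = 0 h 55 min 42 s.
Timecode: 00:55:42:20.

00:55:42:20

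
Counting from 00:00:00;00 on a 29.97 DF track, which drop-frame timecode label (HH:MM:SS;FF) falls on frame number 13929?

Ten DF minutes hold 17982 frames, so frame 13929 lies in block 0 (frames 0–17981) with 13929 frames into that block.
The block's first minute is 1800 frames and the rest 1798 each; 13929 frames reaches minute 7, so 0 × 18 + 7 × 2 = 14 labels have been skipped so far.
Adding those back, label number 13929 + 14 = 13943 at 30 labels/s is 464 s + 23 f = 0 h 7 min 44 s frame 23, i.e. 00:07:44;23.

00:07:44;23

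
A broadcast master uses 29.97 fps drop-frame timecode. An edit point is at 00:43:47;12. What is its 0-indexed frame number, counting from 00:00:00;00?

78744

Complete 10-minute blocks: 4, each 17982 frames → 71928.
Remaining 3 whole minutes in the current block: 1800 + 2 × 1798 = 5396 frames.
Within the current minute: 47 × 30 + 12 − 2 = 1420 (labels ;00/;01 skipped at this minute). Total = 71928 + 5396 + 1420 = 78744.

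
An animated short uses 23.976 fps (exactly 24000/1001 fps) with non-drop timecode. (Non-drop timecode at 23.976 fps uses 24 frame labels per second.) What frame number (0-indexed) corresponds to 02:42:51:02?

Total seconds to the label: (2 × 3600 + 42 × 60 + 51) = 9771.
Frame index = 9771 × 24 + 2 = 234506.

frame 234506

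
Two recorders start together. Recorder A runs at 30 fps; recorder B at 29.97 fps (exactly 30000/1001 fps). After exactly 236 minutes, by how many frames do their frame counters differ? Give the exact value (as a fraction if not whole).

236 min = 14160 s.
A emits 30 × 14160 = 424800 frames; B emits 30000/1001 × 14160 = 424800000/1001.
Difference = 424800/1001 frames (≈ 424.3756); B is behind A.

424800/1001 frames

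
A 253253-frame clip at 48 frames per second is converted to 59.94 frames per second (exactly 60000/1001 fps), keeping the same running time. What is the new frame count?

Target frames = source frames × (target rate / source rate) = 253253 × (60000/1001)/(48) = 253253 × 1250/1001 = 316250.

316250 frames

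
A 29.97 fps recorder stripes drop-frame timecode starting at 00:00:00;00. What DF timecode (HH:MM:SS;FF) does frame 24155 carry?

00:13:25;29

Ten DF minutes hold 17982 frames, so frame 24155 lies in block 1 (frames 17982–35963) with 6173 frames into that block.
The block's first minute is 1800 frames and the rest 1798 each; 6173 frames reaches minute 3, so 1 × 18 + 3 × 2 = 24 labels have been skipped so far.
Adding those back, label number 24155 + 24 = 24179 at 30 labels/s is 805 s + 29 f = 0 h 13 min 25 s frame 29, i.e. 00:13:25;29.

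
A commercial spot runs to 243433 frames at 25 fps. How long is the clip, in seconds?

9737.32 seconds

Running time = 243433 / (25) = 9737.32 s.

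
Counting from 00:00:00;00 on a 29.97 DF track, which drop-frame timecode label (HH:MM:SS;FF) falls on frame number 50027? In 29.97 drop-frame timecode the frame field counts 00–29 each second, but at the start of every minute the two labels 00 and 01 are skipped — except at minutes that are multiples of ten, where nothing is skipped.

Ten DF minutes hold 17982 frames, so frame 50027 lies in block 2 (frames 35964–53945) with 14063 frames into that block.
The block's first minute is 1800 frames and the rest 1798 each; 14063 frames reaches minute 7, so 2 × 18 + 7 × 2 = 50 labels have been skipped so far.
Adding those back, label number 50027 + 50 = 50077 at 30 labels/s is 1669 s + 7 f = 0 h 27 min 49 s frame 7, i.e. 00:27:49;07.

00:27:49;07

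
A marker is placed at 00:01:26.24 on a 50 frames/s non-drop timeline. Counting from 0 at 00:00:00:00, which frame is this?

Total seconds to the label: (0 × 3600 + 1 × 60 + 26) = 86.
Frame index = 86 × 50 + 24 = 4324.

4324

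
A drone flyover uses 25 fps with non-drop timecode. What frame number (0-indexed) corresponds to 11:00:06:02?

Total seconds to the label: (11 × 3600 + 0 × 60 + 6) = 39606.
Frame index = 39606 × 25 + 2 = 990152.

frame 990152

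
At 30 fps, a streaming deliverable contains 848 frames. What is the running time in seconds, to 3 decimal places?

Running time = 848 × 1/30 = 424/15 s ≈ 28.267 s.

28.267 seconds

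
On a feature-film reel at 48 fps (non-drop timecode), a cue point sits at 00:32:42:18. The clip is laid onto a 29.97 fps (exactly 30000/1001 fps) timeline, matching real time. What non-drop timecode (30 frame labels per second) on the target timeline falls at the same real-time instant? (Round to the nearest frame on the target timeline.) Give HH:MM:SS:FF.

Source frame index: (0×3600 + 32×60 + 42) × 48 + 18 = 94194.
Real time: 94194 / (48) = 15699/8 s.
Target frame: (15699/8) × (30000/1001) = 58871250/1001 ≈ 58812.438 → 58812.
At 30 labels/s: frame 58812 → 00:32:40:12.

00:32:40:12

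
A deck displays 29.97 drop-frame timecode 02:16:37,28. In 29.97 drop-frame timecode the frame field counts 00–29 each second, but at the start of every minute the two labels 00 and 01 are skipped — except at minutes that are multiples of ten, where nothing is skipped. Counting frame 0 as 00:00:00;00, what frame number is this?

As if non-drop at 30 labels/s: (2 × 3600 + 16 × 60 + 37) × 30 + 28 = 245938.
Minute boundaries passed: 136; those not divisible by 10: 136 − 13 = 123; dropped labels = 2 × 123 = 246.
Actual frame index = 245938 − 246 = 245692.

245692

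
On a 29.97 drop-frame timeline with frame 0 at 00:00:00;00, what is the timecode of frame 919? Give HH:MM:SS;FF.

00:00:30;19

Each 10-minute DF block holds 10 × 60 × 30 − 9 × 2 = 17982 frames. 919 ÷ 17982 → 0 full blocks, remainder 919.
Within the partial block the first minute is 1800 frames and each further minute 1798, so 0 further minute boundaries passed. Total skipped labels = 18 × 0 + 2 × 0 = 0.
Non-drop label index = 919 + 0 = 919; at 30 labels/s that is 00:00:30:19, i.e. DF 00:00:30;19.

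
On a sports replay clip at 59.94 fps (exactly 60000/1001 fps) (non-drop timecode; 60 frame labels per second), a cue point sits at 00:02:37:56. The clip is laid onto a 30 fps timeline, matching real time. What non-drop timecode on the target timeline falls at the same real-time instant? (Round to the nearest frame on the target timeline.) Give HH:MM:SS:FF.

00:02:38:03

Source frame index: (0×3600 + 2×60 + 37) × 60 + 56 = 9476.
Real time: 9476 / (60000/1001) = 2371369/15000 s.
Target frame: (2371369/15000) × (30) = 2371369/500 ≈ 4742.738 → 4743.
At 30 labels/s: frame 4743 → 00:02:38:03.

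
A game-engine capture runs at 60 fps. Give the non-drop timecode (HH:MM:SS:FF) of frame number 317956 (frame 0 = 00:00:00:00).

01:28:19:16

317956 ÷ 60 = 5299 full seconds, remainder 16 frames.
5299 s = 1 h 28 min 19 s.
Timecode: 01:28:19:16.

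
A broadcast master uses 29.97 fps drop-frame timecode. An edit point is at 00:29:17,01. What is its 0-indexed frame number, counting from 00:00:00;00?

52657

Complete 10-minute blocks: 2, each 17982 frames → 35964.
Remaining 9 whole minutes in the current block: 1800 + 8 × 1798 = 16184 frames.
Within the current minute: 17 × 30 + 1 − 2 = 509 (labels ;00/;01 skipped at this minute). Total = 35964 + 16184 + 509 = 52657.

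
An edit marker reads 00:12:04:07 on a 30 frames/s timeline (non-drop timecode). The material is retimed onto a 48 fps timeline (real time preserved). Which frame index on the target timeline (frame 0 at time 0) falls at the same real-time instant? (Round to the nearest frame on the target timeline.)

frame 34763

Source frame index: (0×3600 + 12×60 + 4) × 30 + 7 = 21727.
Real time: 21727 / (30) = 21727/30 s.
Target frame: (21727/30) × (48) = 173816/5 ≈ 34763.200 → 34763.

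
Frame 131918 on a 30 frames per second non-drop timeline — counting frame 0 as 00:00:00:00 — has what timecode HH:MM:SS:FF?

01:13:17:08

131918 ÷ 30 = 4397 full seconds, remainder 8 frames.
4397 s = 1 h 13 min 17 s.
Timecode: 01:13:17:08.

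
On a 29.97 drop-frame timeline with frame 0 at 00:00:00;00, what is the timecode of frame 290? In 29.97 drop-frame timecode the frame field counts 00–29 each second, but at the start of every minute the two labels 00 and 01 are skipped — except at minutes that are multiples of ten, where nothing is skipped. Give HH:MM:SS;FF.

00:00:09;20

Ten DF minutes hold 17982 frames, so frame 290 lies in block 0 (frames 0–17981) with 290 frames into that block.
The block's first minute is 1800 frames and the rest 1798 each; 290 frames reaches minute 0, so 0 × 18 + 0 × 2 = 0 labels have been skipped so far.
Adding those back, label number 290 + 0 = 290 at 30 labels/s is 9 s + 20 f = 0 h 0 min 9 s frame 20, i.e. 00:00:09;20.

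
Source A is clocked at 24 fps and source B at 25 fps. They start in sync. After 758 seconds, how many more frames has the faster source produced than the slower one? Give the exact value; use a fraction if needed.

758 frames

A emits 24 × 758 = 18192 frames; B emits 25 × 758 = 18950.
Difference = 758 frames; B is ahead of A.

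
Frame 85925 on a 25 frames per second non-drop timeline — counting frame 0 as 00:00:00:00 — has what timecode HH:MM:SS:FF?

00:57:17:00

85925 ÷ 25 = 3437 full seconds, remainder 0 frames.
3437 s = 0 h 57 min 17 s.
Timecode: 00:57:17:00.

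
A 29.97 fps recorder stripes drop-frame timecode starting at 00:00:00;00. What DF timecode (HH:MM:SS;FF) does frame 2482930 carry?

23:00:47;04

Ten DF minutes hold 17982 frames, so frame 2482930 lies in block 138 (frames 2481516–2499497) with 1414 frames into that block.
The block's first minute is 1800 frames and the rest 1798 each; 1414 frames reaches minute 0, so 138 × 18 + 0 × 2 = 2484 labels have been skipped so far.
Adding those back, label number 2482930 + 2484 = 2485414 at 30 labels/s is 82847 s + 4 f = 23 h 0 min 47 s frame 4, i.e. 23:00:47;04.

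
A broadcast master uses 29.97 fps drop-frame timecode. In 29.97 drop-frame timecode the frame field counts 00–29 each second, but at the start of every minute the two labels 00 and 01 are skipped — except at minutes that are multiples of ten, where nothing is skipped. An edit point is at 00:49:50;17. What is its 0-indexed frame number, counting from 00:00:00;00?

Complete 10-minute blocks: 4, each 17982 frames → 71928.
Remaining 9 whole minutes in the current block: 1800 + 8 × 1798 = 16184 frames.
Within the current minute: 50 × 30 + 17 − 2 = 1515 (labels ;00/;01 skipped at this minute). Total = 71928 + 16184 + 1515 = 89627.

89627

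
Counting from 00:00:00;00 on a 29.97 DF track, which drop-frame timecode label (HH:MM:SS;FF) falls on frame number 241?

Each 10-minute DF block holds 10 × 60 × 30 − 9 × 2 = 17982 frames. 241 ÷ 17982 → 0 full blocks, remainder 241.
Within the partial block the first minute is 1800 frames and each further minute 1798, so 0 further minute boundaries passed. Total skipped labels = 18 × 0 + 2 × 0 = 0.
Non-drop label index = 241 + 0 = 241; at 30 labels/s that is 00:00:08:01, i.e. DF 00:00:08;01.

00:00:08;01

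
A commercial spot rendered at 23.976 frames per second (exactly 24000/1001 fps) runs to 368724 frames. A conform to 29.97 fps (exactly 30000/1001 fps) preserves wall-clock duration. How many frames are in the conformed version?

Target frames = source frames × (target rate / source rate) = 368724 × (30000/1001)/(24000/1001) = 368724 × 5/4 = 460905.

460905 frames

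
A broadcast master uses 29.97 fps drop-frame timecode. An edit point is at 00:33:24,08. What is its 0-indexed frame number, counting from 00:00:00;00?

As if non-drop at 30 labels/s: (0 × 3600 + 33 × 60 + 24) × 30 + 8 = 60128.
Minute boundaries passed: 33; those not divisible by 10: 33 − 3 = 30; dropped labels = 2 × 30 = 60.
Actual frame index = 60128 − 60 = 60068.

60068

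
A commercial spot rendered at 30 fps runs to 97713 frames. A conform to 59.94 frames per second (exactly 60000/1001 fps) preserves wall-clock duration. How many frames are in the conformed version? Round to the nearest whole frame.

195231 frames

Frames at target rate = 97713 × (60000/1001) / (30) = 2538000/13 ≈ 195230.769.
Nearest whole frame: 195231.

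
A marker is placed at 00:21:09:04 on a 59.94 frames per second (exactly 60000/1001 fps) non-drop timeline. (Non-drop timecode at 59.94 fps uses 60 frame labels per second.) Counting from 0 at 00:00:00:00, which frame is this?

frame 76144

Total seconds to the label: (0 × 3600 + 21 × 60 + 9) = 1269.
Frame index = 1269 × 60 + 4 = 76144.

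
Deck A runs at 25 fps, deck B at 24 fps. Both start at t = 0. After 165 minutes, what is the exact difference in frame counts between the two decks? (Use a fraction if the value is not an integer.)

165 min = 9900 s.
A emits 25 × 9900 = 247500 frames; B emits 24 × 9900 = 237600.
Difference = 9900 frames; B is behind A.

9900 frames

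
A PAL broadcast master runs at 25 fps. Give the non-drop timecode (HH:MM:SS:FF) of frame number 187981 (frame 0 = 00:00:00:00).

02:05:19:06

187981 ÷ 25 = 7519 full seconds, remainder 6 frames.
7519 s = 2 h 5 min 19 s.
Timecode: 02:05:19:06.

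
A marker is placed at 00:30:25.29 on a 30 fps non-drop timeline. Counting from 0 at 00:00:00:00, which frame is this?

Total seconds to the label: (0 × 3600 + 30 × 60 + 25) = 1825.
Frame index = 1825 × 30 + 29 = 54779.

frame 54779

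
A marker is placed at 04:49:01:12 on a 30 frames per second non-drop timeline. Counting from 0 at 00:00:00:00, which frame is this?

Total seconds to the label: (4 × 3600 + 49 × 60 + 1) = 17341.
Frame index = 17341 × 30 + 12 = 520242.

520242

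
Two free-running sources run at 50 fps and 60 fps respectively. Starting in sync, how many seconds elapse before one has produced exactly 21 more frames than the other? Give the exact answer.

The gap grows by |60 − 50| = 10 frames per second.
Time for a 21-frame gap: 21 ÷ (10) = 2.1 s.

2.1 seconds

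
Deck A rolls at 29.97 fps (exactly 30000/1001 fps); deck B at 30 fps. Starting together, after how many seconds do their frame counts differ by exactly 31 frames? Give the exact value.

31031/30 seconds

The gap grows by |30 − 30000/1001| = 30/1001 frames per second.
Time for a 31-frame gap: 31 ÷ (30/1001) = 31031/30 s.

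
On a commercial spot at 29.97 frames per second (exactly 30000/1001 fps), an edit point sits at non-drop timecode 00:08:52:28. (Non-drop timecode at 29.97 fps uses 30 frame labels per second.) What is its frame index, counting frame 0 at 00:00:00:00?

15988

Total seconds to the label: (0 × 3600 + 8 × 60 + 52) = 532.
Frame index = 532 × 30 + 28 = 15988.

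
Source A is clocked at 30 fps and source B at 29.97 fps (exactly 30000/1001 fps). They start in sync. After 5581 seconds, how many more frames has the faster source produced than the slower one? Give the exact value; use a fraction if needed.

A emits 30 × 5581 = 167430 frames; B emits 30000/1001 × 5581 = 167430000/1001.
Difference = 167430/1001 frames (≈ 167.2627); B is behind A.

167430/1001 frames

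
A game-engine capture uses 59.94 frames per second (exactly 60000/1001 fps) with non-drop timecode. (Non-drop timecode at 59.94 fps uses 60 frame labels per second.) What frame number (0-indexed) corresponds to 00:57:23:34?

Total seconds to the label: (0 × 3600 + 57 × 60 + 23) = 3443.
Frame index = 3443 × 60 + 34 = 206614.

frame 206614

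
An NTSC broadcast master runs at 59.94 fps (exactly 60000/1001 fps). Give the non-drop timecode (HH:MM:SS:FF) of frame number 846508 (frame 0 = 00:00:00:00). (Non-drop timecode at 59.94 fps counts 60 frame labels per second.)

846508 ÷ 60 = 14108 full seconds, remainder 28 frames.
14108 s = 3 h 55 min 8 s.
Timecode: 03:55:08:28.

03:55:08:28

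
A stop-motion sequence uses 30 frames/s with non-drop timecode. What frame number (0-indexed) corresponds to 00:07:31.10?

13540

Total seconds to the label: (0 × 3600 + 7 × 60 + 31) = 451.
Frame index = 451 × 30 + 10 = 13540.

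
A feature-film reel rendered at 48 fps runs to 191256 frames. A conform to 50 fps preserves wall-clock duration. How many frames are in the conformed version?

199225 frames

Target frames = source frames × (target rate / source rate) = 191256 × (50)/(48) = 191256 × 25/24 = 199225.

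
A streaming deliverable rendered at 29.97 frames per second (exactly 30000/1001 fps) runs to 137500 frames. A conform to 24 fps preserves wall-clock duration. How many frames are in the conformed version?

Target frames = source frames × (target rate / source rate) = 137500 × (24)/(30000/1001) = 137500 × 1001/1250 = 110110.

110110 frames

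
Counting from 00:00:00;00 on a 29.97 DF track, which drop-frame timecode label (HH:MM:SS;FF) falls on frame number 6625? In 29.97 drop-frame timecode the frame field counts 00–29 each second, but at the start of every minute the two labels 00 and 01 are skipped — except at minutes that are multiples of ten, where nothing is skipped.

00:03:41;01

Ten DF minutes hold 17982 frames, so frame 6625 lies in block 0 (frames 0–17981) with 6625 frames into that block.
The block's first minute is 1800 frames and the rest 1798 each; 6625 frames reaches minute 3, so 0 × 18 + 3 × 2 = 6 labels have been skipped so far.
Adding those back, label number 6625 + 6 = 6631 at 30 labels/s is 221 s + 1 f = 0 h 3 min 41 s frame 1, i.e. 00:03:41;01.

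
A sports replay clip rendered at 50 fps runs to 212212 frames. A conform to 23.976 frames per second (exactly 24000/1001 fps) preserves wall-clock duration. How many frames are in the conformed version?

Target frames = source frames × (target rate / source rate) = 212212 × (24000/1001)/(50) = 212212 × 480/1001 = 101760.

101760 frames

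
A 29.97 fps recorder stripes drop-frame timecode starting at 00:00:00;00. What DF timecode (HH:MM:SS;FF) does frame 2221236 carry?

20:35:15;10

Each 10-minute DF block holds 10 × 60 × 30 − 9 × 2 = 17982 frames. 2221236 ÷ 17982 → 123 full blocks, remainder 9450.
Within the partial block the first minute is 1800 frames and each further minute 1798, so 5 further minute boundaries passed. Total skipped labels = 18 × 123 + 2 × 5 = 2224.
Non-drop label index = 2221236 + 2224 = 2223460; at 30 labels/s that is 20:35:15:10, i.e. DF 20:35:15;10.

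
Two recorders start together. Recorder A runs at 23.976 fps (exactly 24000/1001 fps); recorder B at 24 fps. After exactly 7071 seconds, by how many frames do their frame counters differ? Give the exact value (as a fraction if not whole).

169704/1001 frames

A emits 24000/1001 × 7071 = 169704000/1001 frames; B emits 24 × 7071 = 169704.
Difference = 169704/1001 frames (≈ 169.5345); B is ahead of A.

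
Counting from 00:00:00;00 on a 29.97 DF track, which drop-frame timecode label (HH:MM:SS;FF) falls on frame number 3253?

00:01:48;15

Each 10-minute DF block holds 10 × 60 × 30 − 9 × 2 = 17982 frames. 3253 ÷ 17982 → 0 full blocks, remainder 3253.
Within the partial block the first minute is 1800 frames and each further minute 1798, so 1 further minute boundary passed. Total skipped labels = 18 × 0 + 2 × 1 = 2.
Non-drop label index = 3253 + 2 = 3255; at 30 labels/s that is 00:01:48:15, i.e. DF 00:01:48;15.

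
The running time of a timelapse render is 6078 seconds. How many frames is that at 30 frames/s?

Frames = 6078 × 30 = 182340.

182340 frames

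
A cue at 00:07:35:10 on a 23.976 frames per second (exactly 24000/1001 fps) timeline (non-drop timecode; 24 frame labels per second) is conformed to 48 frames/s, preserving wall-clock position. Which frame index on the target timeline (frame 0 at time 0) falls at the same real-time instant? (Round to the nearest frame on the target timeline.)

frame 21882

Source frame index: (0×3600 + 7×60 + 35) × 24 + 10 = 10930.
Real time: 10930 / (24000/1001) = 1094093/2400 s.
Target frame: (1094093/2400) × (48) = 1094093/50 ≈ 21881.860 → 21882.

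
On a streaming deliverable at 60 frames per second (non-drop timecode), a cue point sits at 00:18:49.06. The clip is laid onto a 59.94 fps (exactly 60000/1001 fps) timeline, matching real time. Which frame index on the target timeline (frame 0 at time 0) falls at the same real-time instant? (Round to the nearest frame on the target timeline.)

frame 67678

Source frame index: (0×3600 + 18×60 + 49) × 60 + 6 = 67746.
Real time: 67746 / (60) = 11291/10 s.
Target frame: (11291/10) × (60000/1001) = 9678000/143 ≈ 67678.322 → 67678.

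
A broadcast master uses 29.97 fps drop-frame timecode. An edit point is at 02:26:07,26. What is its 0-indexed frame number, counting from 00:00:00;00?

As if non-drop at 30 labels/s: (2 × 3600 + 26 × 60 + 7) × 30 + 26 = 263036.
Minute boundaries passed: 146; those not divisible by 10: 146 − 14 = 132; dropped labels = 2 × 132 = 264.
Actual frame index = 263036 − 264 = 262772.

262772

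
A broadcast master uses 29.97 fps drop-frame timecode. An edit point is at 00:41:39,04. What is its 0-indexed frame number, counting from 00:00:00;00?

74900

Complete 10-minute blocks: 4, each 17982 frames → 71928.
Remaining 1 whole minute in the current block: 1800 + 0 × 1798 = 1800 frames.
Within the current minute: 39 × 30 + 4 − 2 = 1172 (labels ;00/;01 skipped at this minute). Total = 71928 + 1800 + 1172 = 74900.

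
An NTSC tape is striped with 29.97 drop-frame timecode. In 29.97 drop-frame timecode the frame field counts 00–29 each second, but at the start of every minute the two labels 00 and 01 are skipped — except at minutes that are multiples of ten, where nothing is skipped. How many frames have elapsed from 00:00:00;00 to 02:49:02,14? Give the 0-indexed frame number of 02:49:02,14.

Complete 10-minute blocks: 16, each 17982 frames → 287712.
Remaining 9 whole minutes in the current block: 1800 + 8 × 1798 = 16184 frames.
Within the current minute: 2 × 30 + 14 − 2 = 72 (labels ;00/;01 skipped at this minute). Total = 287712 + 16184 + 72 = 303968.

303968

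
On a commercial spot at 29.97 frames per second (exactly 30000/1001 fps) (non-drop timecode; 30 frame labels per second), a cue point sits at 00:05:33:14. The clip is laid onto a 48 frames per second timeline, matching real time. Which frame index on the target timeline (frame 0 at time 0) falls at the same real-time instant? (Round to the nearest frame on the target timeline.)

frame 16022

Source frame index: (0×3600 + 5×60 + 33) × 30 + 14 = 10004.
Real time: 10004 / (30000/1001) = 2503501/7500 s.
Target frame: (2503501/7500) × (48) = 10014004/625 ≈ 16022.406 → 16022.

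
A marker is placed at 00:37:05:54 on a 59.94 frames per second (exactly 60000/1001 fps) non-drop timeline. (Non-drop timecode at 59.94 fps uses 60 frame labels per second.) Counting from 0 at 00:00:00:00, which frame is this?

frame 133554

Total seconds to the label: (0 × 3600 + 37 × 60 + 5) = 2225.
Frame index = 2225 × 60 + 54 = 133554.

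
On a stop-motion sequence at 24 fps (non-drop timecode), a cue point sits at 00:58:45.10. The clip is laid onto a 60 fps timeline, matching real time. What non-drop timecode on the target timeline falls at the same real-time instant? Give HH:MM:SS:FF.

Source frame index: (0×3600 + 58×60 + 45) × 24 + 10 = 84610.
Real time: 84610 / (24) = 42305/12 s.
Target frame: (42305/12) × (60) = 211525.
At 60 labels/s: frame 211525 → 00:58:45:25.

00:58:45:25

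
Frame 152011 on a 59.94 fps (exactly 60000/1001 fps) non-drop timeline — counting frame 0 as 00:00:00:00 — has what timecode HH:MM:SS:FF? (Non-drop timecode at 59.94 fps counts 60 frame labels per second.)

152011 ÷ 60 = 2533 full seconds, remainder 31 frames.
2533 s = 0 h 42 min 13 s.
Timecode: 00:42:13:31.

00:42:13:31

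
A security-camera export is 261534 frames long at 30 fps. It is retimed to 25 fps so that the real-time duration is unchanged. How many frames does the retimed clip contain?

217945 frames

Target frames = source frames × (target rate / source rate) = 261534 × (25)/(30) = 261534 × 5/6 = 217945.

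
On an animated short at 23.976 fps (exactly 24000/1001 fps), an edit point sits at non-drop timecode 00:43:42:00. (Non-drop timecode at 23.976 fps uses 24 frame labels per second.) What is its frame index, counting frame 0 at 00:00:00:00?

Total seconds to the label: (0 × 3600 + 43 × 60 + 42) = 2622.
Frame index = 2622 × 24 + 0 = 62928.

frame 62928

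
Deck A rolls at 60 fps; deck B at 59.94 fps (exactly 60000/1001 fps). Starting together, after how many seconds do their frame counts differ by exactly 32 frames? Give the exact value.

8008/15 seconds

The gap grows by |60000/1001 − 60| = 60/1001 frames per second.
Time for a 32-frame gap: 32 ÷ (60/1001) = 8008/15 s.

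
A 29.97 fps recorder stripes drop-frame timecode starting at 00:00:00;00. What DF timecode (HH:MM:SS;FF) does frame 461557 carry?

04:16:40;19

Ten DF minutes hold 17982 frames, so frame 461557 lies in block 25 (frames 449550–467531) with 12007 frames into that block.
The block's first minute is 1800 frames and the rest 1798 each; 12007 frames reaches minute 6, so 25 × 18 + 6 × 2 = 462 labels have been skipped so far.
Adding those back, label number 461557 + 462 = 462019 at 30 labels/s is 15400 s + 19 f = 4 h 16 min 40 s frame 19, i.e. 04:16:40;19.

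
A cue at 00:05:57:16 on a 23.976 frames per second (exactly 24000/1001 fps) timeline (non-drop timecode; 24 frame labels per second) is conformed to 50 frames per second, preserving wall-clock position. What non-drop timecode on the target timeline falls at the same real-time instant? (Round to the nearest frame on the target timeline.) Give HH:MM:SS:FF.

00:05:58:01

Source frame index: (0×3600 + 5×60 + 57) × 24 + 16 = 8584.
Real time: 8584 / (24000/1001) = 1074073/3000 s.
Target frame: (1074073/3000) × (50) = 1074073/60 ≈ 17901.217 → 17901.
At 50 labels/s: frame 17901 → 00:05:58:01.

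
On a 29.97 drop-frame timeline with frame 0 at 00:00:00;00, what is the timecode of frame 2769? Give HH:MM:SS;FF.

Each 10-minute DF block holds 10 × 60 × 30 − 9 × 2 = 17982 frames. 2769 ÷ 17982 → 0 full blocks, remainder 2769.
Within the partial block the first minute is 1800 frames and each further minute 1798, so 1 further minute boundary passed. Total skipped labels = 18 × 0 + 2 × 1 = 2.
Non-drop label index = 2769 + 2 = 2771; at 30 labels/s that is 00:01:32:11, i.e. DF 00:01:32;11.

00:01:32;11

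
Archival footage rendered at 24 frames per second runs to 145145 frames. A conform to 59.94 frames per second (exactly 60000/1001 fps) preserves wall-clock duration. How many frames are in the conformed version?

362500 frames

Target frames = source frames × (target rate / source rate) = 145145 × (60000/1001)/(24) = 145145 × 2500/1001 = 362500.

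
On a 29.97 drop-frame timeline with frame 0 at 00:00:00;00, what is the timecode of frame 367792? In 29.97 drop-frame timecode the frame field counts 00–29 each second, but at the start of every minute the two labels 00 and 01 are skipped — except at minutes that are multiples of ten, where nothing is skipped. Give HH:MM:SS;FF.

03:24:32;00

Ten DF minutes hold 17982 frames, so frame 367792 lies in block 20 (frames 359640–377621) with 8152 frames into that block.
The block's first minute is 1800 frames and the rest 1798 each; 8152 frames reaches minute 4, so 20 × 18 + 4 × 2 = 368 labels have been skipped so far.
Adding those back, label number 367792 + 368 = 368160 at 30 labels/s is 12272 s + 0 f = 3 h 24 min 32 s frame 0, i.e. 03:24:32;00.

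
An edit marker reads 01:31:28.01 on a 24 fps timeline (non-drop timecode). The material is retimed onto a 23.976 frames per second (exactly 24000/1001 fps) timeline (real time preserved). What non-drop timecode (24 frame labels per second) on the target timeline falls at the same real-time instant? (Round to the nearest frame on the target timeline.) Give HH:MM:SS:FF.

Source frame index: (1×3600 + 31×60 + 28) × 24 + 1 = 131713.
Real time: 131713 / (24) = 131713/24 s.
Target frame: (131713/24) × (24000/1001) = 131713000/1001 ≈ 131581.419 → 131581.
At 24 labels/s: frame 131581 → 01:31:22:13.

01:31:22:13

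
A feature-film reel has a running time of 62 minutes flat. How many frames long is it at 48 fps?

62 min = 3720 s.
Frames = 3720 × 48 = 178560.

178560 frames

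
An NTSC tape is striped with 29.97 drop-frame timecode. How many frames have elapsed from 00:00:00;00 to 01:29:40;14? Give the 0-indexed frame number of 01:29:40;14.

161252

Complete 10-minute blocks: 8, each 17982 frames → 143856.
Remaining 9 whole minutes in the current block: 1800 + 8 × 1798 = 16184 frames.
Within the current minute: 40 × 30 + 14 − 2 = 1212 (labels ;00/;01 skipped at this minute). Total = 143856 + 16184 + 1212 = 161252.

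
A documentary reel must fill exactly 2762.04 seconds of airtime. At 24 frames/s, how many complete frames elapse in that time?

66288 frames

Frames = 2762.04 × 24 = 1657224/25 ≈ 66288.9600.
Complete frames: 66288.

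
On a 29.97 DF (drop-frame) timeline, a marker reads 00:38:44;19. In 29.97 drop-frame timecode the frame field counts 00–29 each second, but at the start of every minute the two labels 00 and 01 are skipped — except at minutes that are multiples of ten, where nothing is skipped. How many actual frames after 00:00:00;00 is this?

Complete 10-minute blocks: 3, each 17982 frames → 53946.
Remaining 8 whole minutes in the current block: 1800 + 7 × 1798 = 14386 frames.
Within the current minute: 44 × 30 + 19 − 2 = 1337 (labels ;00/;01 skipped at this minute). Total = 53946 + 14386 + 1337 = 69669.

69669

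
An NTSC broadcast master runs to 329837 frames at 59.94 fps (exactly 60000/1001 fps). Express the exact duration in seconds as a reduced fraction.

Running time = 329837 ÷ (60000/1001) = 329837 × 1001/60000 = 330166837/60000 s.

330166837/60000 seconds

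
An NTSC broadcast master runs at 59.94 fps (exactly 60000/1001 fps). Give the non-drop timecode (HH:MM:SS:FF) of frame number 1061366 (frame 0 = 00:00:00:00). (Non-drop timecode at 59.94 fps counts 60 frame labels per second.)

04:54:49:26

1061366 ÷ 60 = 17689 full seconds, remainder 26 frames.
17689 s = 4 h 54 min 49 s.
Timecode: 04:54:49:26.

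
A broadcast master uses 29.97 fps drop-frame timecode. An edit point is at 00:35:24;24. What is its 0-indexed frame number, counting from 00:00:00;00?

63680

Complete 10-minute blocks: 3, each 17982 frames → 53946.
Remaining 5 whole minutes in the current block: 1800 + 4 × 1798 = 8992 frames.
Within the current minute: 24 × 30 + 24 − 2 = 742 (labels ;00/;01 skipped at this minute). Total = 53946 + 8992 + 742 = 63680.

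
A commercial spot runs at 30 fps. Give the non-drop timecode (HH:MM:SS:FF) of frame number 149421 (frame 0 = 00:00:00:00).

01:23:00:21

149421 ÷ 30 = 4980 full seconds, remainder 21 frames.
4980 s = 1 h 23 min 0 s.
Timecode: 01:23:00:21.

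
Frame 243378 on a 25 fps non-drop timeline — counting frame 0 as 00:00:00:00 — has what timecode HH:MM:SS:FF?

243378 ÷ 25 = 9735 full seconds, remainder 3 frames.
9735 s = 2 h 42 min 15 s.
Timecode: 02:42:15:03.

02:42:15:03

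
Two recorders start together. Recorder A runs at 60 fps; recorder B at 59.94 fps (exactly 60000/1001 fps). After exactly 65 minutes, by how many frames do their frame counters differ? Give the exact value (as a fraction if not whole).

65 min = 3900 s.
A emits 60 × 3900 = 234000 frames; B emits 60000/1001 × 3900 = 18000000/77.
Difference = 18000/77 frames (≈ 233.7662); B is behind A.

18000/77 frames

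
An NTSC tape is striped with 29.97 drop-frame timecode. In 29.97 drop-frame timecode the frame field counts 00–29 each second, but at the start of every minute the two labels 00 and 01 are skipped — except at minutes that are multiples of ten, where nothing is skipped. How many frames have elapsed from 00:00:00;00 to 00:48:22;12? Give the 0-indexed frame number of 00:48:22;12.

86984

Complete 10-minute blocks: 4, each 17982 frames → 71928.
Remaining 8 whole minutes in the current block: 1800 + 7 × 1798 = 14386 frames.
Within the current minute: 22 × 30 + 12 − 2 = 670 (labels ;00/;01 skipped at this minute). Total = 71928 + 14386 + 670 = 86984.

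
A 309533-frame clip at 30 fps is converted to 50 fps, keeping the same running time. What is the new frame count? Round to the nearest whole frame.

Frames at target rate = 309533 × (50) / (30) = 1547665/3 ≈ 515888.333.
Nearest whole frame: 515888.

515888 frames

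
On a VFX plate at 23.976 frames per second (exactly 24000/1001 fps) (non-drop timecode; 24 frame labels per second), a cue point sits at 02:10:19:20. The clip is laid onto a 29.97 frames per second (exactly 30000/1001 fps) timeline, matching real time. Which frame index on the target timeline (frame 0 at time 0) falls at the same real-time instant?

Source frame index: (2×3600 + 10×60 + 19) × 24 + 20 = 187676.
Real time: 187676 / (24000/1001) = 46965919/6000 s.
Target frame: (46965919/6000) × (30000/1001) = 234595.

frame 234595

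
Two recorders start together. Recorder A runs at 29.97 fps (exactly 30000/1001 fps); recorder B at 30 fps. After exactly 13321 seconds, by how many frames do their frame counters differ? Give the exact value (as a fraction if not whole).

5190/13 frames

A emits 30000/1001 × 13321 = 5190000/13 frames; B emits 30 × 13321 = 399630.
Difference = 5190/13 frames (≈ 399.2308); B is ahead of A.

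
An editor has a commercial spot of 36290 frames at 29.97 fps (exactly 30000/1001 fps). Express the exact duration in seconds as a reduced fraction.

3632629/3000 seconds

Running time = 36290 ÷ (30000/1001) = 36290 × 1001/30000 = 3632629/3000 s.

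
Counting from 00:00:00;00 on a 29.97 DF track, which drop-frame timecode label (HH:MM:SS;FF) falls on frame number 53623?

Ten DF minutes hold 17982 frames, so frame 53623 lies in block 2 (frames 35964–53945) with 17659 frames into that block.
The block's first minute is 1800 frames and the rest 1798 each; 17659 frames reaches minute 9, so 2 × 18 + 9 × 2 = 54 labels have been skipped so far.
Adding those back, label number 53623 + 54 = 53677 at 30 labels/s is 1789 s + 7 f = 0 h 29 min 49 s frame 7, i.e. 00:29:49;07.

00:29:49;07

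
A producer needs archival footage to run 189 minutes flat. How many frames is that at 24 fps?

272160 frames

189 min = 11340 s.
Frames = 11340 × 24 = 272160.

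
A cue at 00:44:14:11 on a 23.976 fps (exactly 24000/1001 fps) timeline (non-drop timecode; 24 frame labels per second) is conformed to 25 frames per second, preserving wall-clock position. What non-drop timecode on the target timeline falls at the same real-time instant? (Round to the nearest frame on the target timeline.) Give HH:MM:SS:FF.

Source frame index: (0×3600 + 44×60 + 14) × 24 + 11 = 63707.
Real time: 63707 / (24000/1001) = 63770707/24000 s.
Target frame: (63770707/24000) × (25) = 63770707/960 ≈ 66427.820 → 66428.
At 25 labels/s: frame 66428 → 00:44:17:03.

00:44:17:03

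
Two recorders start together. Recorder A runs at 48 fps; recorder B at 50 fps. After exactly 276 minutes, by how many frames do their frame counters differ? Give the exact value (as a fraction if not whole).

33120 frames

276 min = 16560 s.
A emits 48 × 16560 = 794880 frames; B emits 50 × 16560 = 828000.
Difference = 33120 frames; B is ahead of A.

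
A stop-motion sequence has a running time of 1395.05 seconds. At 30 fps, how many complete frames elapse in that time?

41851 frames

Frames = 1395.05 × 30 = 83703/2 ≈ 41851.5000.
Complete frames: 41851.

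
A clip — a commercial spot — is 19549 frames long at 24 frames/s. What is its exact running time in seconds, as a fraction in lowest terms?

19549/24 seconds

Running time = 19549 ÷ (24) = 19549 × 1/24 = 19549/24 s.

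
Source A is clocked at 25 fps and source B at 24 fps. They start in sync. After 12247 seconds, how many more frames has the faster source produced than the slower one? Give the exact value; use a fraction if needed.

A emits 25 × 12247 = 306175 frames; B emits 24 × 12247 = 293928.
Difference = 12247 frames; B is behind A.

12247 frames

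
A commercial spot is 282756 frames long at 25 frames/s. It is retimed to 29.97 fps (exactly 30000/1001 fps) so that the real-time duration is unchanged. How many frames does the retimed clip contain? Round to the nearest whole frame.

338968 frames

Frames at target rate = 282756 × (30000/1001) / (25) = 339307200/1001 ≈ 338968.232.
Nearest whole frame: 338968.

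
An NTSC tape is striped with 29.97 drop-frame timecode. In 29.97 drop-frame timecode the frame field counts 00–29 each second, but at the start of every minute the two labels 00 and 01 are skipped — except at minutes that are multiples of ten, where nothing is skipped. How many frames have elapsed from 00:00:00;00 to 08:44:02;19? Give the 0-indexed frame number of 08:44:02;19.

942335

As if non-drop at 30 labels/s: (8 × 3600 + 44 × 60 + 2) × 30 + 19 = 943279.
Minute boundaries passed: 524; those not divisible by 10: 524 − 52 = 472; dropped labels = 2 × 472 = 944.
Actual frame index = 943279 − 944 = 942335.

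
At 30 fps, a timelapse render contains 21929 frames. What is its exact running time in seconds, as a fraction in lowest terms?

21929/30 seconds

Running time = 21929 ÷ (30) = 21929 × 1/30 = 21929/30 s.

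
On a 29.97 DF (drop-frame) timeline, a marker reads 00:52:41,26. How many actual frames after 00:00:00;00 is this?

94762

Complete 10-minute blocks: 5, each 17982 frames → 89910.
Remaining 2 whole minutes in the current block: 1800 + 1 × 1798 = 3598 frames.
Within the current minute: 41 × 30 + 26 − 2 = 1254 (labels ;00/;01 skipped at this minute). Total = 89910 + 3598 + 1254 = 94762.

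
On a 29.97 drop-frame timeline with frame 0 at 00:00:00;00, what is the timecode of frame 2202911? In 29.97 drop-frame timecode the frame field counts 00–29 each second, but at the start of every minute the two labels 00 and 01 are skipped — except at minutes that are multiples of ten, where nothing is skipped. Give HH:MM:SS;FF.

20:25:03;27

Ten DF minutes hold 17982 frames, so frame 2202911 lies in block 122 (frames 2193804–2211785) with 9107 frames into that block.
The block's first minute is 1800 frames and the rest 1798 each; 9107 frames reaches minute 5, so 122 × 18 + 5 × 2 = 2206 labels have been skipped so far.
Adding those back, label number 2202911 + 2206 = 2205117 at 30 labels/s is 73503 s + 27 f = 20 h 25 min 3 s frame 27, i.e. 20:25:03;27.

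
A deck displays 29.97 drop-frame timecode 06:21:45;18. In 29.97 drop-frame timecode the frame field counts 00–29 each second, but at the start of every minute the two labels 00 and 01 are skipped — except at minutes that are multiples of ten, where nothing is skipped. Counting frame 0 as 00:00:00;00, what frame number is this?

686482

As if non-drop at 30 labels/s: (6 × 3600 + 21 × 60 + 45) × 30 + 18 = 687168.
Minute boundaries passed: 381; those not divisible by 10: 381 − 38 = 343; dropped labels = 2 × 343 = 686.
Actual frame index = 687168 − 686 = 686482.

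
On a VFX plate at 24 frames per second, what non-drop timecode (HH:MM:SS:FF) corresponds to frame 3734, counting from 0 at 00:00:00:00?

3734 ÷ 24 = 155 full seconds, remainder 14 frames.
155 s = 0 h 2 min 35 s.
Timecode: 00:02:35:14.

00:02:35:14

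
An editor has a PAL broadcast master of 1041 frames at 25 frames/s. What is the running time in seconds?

Running time = 1041 / (25) = 41.64 s.

41.64 seconds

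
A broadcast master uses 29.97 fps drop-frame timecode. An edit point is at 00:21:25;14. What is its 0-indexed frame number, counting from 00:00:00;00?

Complete 10-minute blocks: 2, each 17982 frames → 35964.
Remaining 1 whole minute in the current block: 1800 + 0 × 1798 = 1800 frames.
Within the current minute: 25 × 30 + 14 − 2 = 762 (labels ;00/;01 skipped at this minute). Total = 35964 + 1800 + 762 = 38526.

38526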